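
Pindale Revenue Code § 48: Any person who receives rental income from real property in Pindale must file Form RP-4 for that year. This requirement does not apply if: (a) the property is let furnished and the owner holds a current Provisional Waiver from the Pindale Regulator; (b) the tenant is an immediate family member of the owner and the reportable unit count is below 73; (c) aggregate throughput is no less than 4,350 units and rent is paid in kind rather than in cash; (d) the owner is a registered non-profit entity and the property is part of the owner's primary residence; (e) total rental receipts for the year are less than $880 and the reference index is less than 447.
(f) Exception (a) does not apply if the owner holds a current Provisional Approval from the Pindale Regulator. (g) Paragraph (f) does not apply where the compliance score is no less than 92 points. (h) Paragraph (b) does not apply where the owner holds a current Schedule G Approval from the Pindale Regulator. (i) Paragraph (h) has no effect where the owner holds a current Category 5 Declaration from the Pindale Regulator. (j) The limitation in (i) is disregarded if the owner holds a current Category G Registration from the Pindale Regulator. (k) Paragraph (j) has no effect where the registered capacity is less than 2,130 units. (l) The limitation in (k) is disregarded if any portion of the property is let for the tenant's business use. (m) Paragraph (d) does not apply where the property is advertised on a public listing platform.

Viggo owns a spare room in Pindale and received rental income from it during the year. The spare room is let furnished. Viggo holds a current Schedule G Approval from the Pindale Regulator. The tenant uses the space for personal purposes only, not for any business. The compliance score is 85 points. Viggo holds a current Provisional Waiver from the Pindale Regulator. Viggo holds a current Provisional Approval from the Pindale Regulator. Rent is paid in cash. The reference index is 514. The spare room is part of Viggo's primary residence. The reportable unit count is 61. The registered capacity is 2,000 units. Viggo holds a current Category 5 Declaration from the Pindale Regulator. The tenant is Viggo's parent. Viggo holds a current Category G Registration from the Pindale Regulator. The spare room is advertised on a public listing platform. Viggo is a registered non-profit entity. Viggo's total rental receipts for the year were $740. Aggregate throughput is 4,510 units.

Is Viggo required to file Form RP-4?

No — exception (b) applies; Viggo is not required to file Form RP-4.

Exception (a) is satisfied on its face — the property is let furnished; a current Provisional Waiver is held. But applying paragraphs (f)–(g): (f) operates — a current Provisional Approval is held. (g) is inapplicable (the compliance score is 85 points, short of 92 points), so (f) stands. (a) is therefore removed.
Exception (b): the tenant is an immediate family member; the reportable unit count is 61, below the 73 limit — every condition holds. Under paragraphs (h)–(l): (h) is engaged (a current Schedule G Approval is held), but yields to (i): (i) operates against (h): a current Category 5 Declaration is held. (j) applies (a current Category G Registration is held), but is displaced by (k): (k) is engaged — the registered capacity is 2,000 units, less than the 2,130 units limit. (l), which would lift (k), is not triggered — the space is used for personal purposes only. Exception (b) stands.
Exception (c) requires that rent is paid in kind rather than in cash; but rent is paid in cash, so (c) is unavailable.
Exception (d) is satisfied on its face — Viggo is a registered non-profit; the spare room is part of the primary residence. Turning to paragraph (m): (m) is triggered — the property is publicly advertised. Exception (d) does not apply.
Exception (e) does not apply: the reference index is 514, not less than 447.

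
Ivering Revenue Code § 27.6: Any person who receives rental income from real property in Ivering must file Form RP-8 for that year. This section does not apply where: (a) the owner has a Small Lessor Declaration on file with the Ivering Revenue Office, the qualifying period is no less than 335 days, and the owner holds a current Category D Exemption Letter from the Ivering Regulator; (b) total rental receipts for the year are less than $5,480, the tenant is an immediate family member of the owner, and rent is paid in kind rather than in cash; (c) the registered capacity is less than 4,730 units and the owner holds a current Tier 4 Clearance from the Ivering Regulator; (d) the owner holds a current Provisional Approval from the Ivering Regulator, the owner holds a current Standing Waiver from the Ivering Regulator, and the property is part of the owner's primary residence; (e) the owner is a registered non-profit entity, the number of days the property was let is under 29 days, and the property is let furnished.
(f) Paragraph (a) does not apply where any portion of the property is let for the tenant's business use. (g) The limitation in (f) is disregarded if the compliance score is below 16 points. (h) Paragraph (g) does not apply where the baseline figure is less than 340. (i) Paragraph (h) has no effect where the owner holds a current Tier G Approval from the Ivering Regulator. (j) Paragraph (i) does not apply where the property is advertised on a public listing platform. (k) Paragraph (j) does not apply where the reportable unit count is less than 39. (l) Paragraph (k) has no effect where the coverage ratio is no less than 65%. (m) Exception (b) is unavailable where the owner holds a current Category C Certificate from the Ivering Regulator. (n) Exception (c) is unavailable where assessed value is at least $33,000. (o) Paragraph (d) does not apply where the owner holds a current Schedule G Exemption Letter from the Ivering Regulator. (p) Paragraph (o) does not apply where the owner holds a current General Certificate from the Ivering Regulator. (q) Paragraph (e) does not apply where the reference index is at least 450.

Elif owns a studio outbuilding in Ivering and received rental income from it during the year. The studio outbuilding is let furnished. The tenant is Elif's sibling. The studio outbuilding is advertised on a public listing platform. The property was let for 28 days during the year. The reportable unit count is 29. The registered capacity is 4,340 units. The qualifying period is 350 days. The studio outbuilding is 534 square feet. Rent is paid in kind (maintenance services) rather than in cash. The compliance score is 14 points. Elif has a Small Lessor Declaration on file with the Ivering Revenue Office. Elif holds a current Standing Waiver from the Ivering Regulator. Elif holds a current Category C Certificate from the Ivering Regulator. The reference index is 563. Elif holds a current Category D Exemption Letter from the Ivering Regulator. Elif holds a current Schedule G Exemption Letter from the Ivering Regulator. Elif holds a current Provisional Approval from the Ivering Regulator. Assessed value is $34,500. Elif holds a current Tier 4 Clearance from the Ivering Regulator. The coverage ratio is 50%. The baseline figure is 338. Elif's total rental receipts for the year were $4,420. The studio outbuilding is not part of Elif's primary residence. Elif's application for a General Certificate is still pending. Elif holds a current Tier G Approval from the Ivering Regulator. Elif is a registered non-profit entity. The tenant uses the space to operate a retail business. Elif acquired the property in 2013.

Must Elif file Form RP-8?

Exception (a)'s conditions are all satisfied: a Small Lessor Declaration is on file; the qualifying period is 350 days, meeting the 335 days threshold; a current Category D Exemption Letter is held. Applying paragraphs (f)–(l): (f) would limit (a) — the space is let for business use — but (g) sets (f) aside: (g) operates against (f): the compliance score is 14 points, below the 16 points limit. (h) would limit (g) — the baseline figure is 338, less than the 340 limit — but (i) sets (h) aside: (i) operates against (h): a current Tier G Approval is held. (j) would limit (i) — the property is publicly advertised — but (k) sets (j) aside: (k) is engaged — the reportable unit count is 29, less than the 39 limit. (l), which would lift (k), is not engaged — the coverage ratio is 50%, short of 65%. So (a) applies.
Exception (b) is satisfied on its face — total rental receipts for the year are $4,420, less than the $5,480 limit; the tenant is an immediate family member; rent is paid in kind. Turning to paragraph (m): (m) operates — a current Category C Certificate is held. So (b) is unavailable.
All of (c)'s requirements are met (the registered capacity is 4,340 units, less than the 4,730 units limit; a current Tier 4 Clearance is held). However, paragraph (n) must be considered: (n) operates against (c): assessed value is $34,500, meeting the $33,000 threshold. Exception (c) does not apply.
Exception (d) does not apply: the studio outbuilding is not part of the primary residence.
All of (e)'s requirements are met (Elif is a registered non-profit; the number of days the property was let is 28 days, under the 29 days limit; the property is let furnished). Turning to paragraph (q): (q) is triggered — the reference index is 563, meeting the 450 threshold. Exception (e) does not apply.

No — exception (a) applies; Elif is not required to file Form RP-8.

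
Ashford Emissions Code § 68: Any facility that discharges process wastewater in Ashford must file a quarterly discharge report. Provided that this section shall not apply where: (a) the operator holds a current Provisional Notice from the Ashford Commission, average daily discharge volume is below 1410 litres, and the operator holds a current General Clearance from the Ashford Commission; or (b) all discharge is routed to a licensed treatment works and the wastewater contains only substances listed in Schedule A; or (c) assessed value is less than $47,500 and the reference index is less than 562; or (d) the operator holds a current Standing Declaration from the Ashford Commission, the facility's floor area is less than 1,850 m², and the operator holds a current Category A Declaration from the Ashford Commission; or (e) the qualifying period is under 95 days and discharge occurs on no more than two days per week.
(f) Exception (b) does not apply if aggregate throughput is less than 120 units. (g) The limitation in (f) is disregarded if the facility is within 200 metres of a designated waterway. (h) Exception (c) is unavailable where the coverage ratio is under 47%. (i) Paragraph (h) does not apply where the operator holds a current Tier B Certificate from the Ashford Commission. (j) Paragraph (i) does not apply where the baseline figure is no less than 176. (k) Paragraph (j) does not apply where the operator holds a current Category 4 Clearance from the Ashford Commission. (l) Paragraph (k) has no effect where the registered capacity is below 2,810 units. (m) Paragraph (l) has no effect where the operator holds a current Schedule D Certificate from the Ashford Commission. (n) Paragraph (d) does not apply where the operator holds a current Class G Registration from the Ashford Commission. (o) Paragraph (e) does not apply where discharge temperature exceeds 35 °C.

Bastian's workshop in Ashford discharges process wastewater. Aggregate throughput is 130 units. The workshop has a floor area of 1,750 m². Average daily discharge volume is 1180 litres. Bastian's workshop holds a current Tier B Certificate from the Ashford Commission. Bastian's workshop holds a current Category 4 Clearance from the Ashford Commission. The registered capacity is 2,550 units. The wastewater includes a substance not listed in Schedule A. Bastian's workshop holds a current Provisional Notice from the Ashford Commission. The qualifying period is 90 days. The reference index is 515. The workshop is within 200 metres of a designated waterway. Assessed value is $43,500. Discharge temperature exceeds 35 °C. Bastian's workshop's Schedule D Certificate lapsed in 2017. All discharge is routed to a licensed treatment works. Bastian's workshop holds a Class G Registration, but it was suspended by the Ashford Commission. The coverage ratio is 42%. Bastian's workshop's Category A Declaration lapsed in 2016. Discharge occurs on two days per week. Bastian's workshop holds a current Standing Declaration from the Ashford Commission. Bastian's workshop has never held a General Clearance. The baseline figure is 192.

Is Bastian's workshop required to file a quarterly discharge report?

Exception (a) requires that the operator holds a current General Clearance from the Ashford Commission; but there is no General Clearance in force, so (a) is unavailable.
Exception (b) does not apply: the wastewater includes a non-Schedule-A substance.
Exception (c): assessed value is $43,500, less than the $47,500 limit; the reference index is 515, less than the 562 limit — every condition holds. But applying paragraphs (h)–(m): (h) applies — the coverage ratio is 42%, under the 47% limit. (i) operates (a current Tier B Certificate is held), but is displaced by (j): (j) operates against (i): the baseline figure is 192, meeting the 176 threshold. (k) would limit (j) — a current Category 4 Clearance is held — but (l) sets (k) aside: (l) operates against (k): the registered capacity is 2,550 units, below the 2,810 units limit. (m), which would lift (l), does not operate here — no current Schedule D Certificate is held. Exception (c) does not apply.
Exception (d) requires that the operator holds a current Category A Declaration from the Ashford Commission; but no current Category A Declaration is held, so (d) is unavailable.
All of (e)'s requirements are met (the qualifying period is 90 days, under the 95 days limit; discharge occurs on no more than two days per week). However, paragraph (o) must be considered: (o) operates — discharge temperature exceeds 35 °C. So (e) is unavailable.
No exception applies. The general rule governs.

Yes — Bastian's workshop must file a quarterly discharge report.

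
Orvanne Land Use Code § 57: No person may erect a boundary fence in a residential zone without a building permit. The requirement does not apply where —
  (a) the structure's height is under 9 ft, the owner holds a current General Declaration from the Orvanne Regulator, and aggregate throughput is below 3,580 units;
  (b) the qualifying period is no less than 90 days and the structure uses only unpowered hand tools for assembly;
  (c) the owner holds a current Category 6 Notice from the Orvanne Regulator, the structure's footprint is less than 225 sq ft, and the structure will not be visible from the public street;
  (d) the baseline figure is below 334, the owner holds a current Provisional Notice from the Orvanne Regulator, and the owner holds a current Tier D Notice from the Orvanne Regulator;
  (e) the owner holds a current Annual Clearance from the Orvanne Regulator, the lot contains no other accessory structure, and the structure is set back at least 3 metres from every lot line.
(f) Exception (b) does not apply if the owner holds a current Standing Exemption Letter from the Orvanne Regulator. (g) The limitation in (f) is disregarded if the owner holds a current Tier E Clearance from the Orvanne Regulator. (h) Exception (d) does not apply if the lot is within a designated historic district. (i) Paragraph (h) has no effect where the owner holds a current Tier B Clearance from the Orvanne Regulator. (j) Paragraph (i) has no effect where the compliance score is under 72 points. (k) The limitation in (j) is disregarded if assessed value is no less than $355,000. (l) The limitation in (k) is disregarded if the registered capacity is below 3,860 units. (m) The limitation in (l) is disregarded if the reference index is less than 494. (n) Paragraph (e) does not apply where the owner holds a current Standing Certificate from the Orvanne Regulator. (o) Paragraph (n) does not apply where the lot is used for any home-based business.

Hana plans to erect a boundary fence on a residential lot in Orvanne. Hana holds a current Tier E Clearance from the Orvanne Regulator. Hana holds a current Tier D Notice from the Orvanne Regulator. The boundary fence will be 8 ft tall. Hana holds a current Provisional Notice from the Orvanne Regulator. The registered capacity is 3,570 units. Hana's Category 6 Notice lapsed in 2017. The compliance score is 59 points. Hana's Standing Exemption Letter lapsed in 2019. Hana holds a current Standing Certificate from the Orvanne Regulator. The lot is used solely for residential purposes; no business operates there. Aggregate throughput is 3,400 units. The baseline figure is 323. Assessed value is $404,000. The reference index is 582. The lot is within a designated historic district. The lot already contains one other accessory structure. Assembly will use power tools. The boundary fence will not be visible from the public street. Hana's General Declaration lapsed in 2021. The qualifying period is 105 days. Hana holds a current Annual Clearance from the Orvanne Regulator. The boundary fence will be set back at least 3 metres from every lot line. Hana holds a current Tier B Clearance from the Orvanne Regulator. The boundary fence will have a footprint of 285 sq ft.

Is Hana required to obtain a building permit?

Exception (a) does not apply: the General Declaration is not current.
Exception (b) fails — assembly uses power tools.
Exception (c) requires that the owner holds a current Category 6 Notice from the Orvanne Regulator; but no current Category 6 Notice is held, so (c) is unavailable.
All of (d)'s requirements are met (the baseline figure is 323, below the 334 limit; a current Provisional Notice is held; a current Tier D Notice is held). But applying paragraphs (h)–(m): (h) operates — the lot is in a historic district. (i) is triggered (a current Tier B Clearance is held), but is overridden by (j): (j) operates against (i): the compliance score is 59 points, under the 72 points limit. (k) would limit (j) — assessed value is $404,000, meeting the $355,000 threshold — but (l) sets (k) aside: (l) operates against (k): the registered capacity is 3,570 units, below the 3,860 units limit. (m), which would lift (l), is inapplicable — the reference index is 582, not less than 494. (d) is therefore removed.
Exception (e) fails — the lot already has another accessory structure.
None of the exceptions is available; § 57 applies in full.

Yes — Hana must obtain a building permit.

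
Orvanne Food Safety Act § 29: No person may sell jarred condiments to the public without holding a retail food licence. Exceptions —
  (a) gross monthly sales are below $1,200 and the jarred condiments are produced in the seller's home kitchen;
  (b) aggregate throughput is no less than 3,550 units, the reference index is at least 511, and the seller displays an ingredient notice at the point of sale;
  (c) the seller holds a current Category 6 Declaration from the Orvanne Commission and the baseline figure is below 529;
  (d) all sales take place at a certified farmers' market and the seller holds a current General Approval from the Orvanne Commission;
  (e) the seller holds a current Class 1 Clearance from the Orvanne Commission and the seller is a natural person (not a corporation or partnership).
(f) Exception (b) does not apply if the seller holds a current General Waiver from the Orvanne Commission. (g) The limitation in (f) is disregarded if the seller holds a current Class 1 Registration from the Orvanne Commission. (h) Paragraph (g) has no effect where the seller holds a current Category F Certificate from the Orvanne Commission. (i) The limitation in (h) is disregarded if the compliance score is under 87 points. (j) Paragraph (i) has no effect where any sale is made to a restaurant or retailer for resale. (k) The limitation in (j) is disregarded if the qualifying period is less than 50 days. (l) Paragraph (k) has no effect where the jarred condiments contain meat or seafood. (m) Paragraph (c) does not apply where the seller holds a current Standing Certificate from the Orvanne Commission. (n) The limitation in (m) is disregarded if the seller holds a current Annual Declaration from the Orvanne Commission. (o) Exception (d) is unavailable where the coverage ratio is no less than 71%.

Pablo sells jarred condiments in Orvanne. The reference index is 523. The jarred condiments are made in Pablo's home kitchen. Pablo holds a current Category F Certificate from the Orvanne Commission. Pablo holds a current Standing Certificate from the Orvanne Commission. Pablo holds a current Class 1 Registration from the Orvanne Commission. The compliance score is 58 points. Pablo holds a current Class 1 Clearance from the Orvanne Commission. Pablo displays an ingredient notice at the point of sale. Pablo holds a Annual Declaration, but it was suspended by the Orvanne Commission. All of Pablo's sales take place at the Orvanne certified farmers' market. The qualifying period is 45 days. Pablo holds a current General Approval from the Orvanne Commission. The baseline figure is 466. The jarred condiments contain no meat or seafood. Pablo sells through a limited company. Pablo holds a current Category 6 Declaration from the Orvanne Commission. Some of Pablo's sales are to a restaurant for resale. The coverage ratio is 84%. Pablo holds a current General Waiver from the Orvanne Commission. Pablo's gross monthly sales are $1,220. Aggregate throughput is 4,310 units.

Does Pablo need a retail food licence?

Exception (a) requires that gross monthly sales are below $1,200; but gross monthly sales are $1,220, not below $1,200, so (a) is unavailable.
Exception (b) is satisfied on its face — aggregate throughput is 4,310 units, meeting the 3,550 units threshold; the reference index is 523, meeting the 511 threshold; an ingredient notice is displayed. Under paragraphs (f)–(l): (f) would limit (b) — a current General Waiver is held — but (g) sets (f) aside: (g) is engaged — a current Class 1 Registration is held. (h) applies (a current Category F Certificate is held), but yields to (i): (i) is triggered — the compliance score is 58 points, under the 87 points limit. (j) applies (some sales are to a restaurant for resale), but is overridden by (k): (k) operates against (j): the qualifying period is 45 days, less than the 50 days limit. (l) does not operate here (the jarred condiments contain no meat or seafood), so (k) stands. So (b) applies.
All of (c)'s requirements are met (a current Category 6 Declaration is held; the baseline figure is 466, below the 529 limit). Turning to paragraphs (m)–(n): (m) operates against (c): a current Standing Certificate is held. (n), which would lift (m), is not triggered — the Annual Declaration is not current. So (c) is unavailable.
Exception (d): all sales are at a certified farmers' market; a current General Approval is held — every condition holds. However, paragraph (o) must be considered: (o) is triggered — the coverage ratio is 84%, meeting the 71% threshold. So (d) is unavailable.
Exception (e) does not apply: the seller operates through a limited company.

No — exception (b) applies; Pablo is not required to hold a retail food licence.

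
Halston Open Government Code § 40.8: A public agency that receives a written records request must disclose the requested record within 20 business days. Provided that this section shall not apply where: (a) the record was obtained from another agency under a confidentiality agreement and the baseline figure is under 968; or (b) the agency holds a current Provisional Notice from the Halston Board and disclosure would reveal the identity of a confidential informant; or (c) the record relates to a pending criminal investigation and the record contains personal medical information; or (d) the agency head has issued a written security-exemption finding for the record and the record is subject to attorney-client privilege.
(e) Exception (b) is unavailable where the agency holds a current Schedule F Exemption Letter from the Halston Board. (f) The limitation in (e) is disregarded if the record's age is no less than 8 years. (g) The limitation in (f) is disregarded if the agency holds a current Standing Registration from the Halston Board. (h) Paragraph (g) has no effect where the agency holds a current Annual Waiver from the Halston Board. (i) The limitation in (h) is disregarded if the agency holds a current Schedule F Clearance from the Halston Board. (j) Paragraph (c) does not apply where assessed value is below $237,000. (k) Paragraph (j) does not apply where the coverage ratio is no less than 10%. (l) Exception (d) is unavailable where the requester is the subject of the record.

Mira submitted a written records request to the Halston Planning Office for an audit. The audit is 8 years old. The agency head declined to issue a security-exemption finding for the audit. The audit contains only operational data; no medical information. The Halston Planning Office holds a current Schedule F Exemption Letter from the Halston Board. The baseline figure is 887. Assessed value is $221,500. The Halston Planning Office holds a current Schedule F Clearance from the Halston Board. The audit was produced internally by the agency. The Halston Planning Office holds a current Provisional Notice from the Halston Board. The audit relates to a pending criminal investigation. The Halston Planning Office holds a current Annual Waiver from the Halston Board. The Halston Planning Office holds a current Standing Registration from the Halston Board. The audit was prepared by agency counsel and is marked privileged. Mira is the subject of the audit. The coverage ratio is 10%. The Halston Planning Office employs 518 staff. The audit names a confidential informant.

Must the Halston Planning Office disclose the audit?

Yes — the Halston Planning Office must disclose the audit.

Exception (a) does not apply: the audit was produced internally.
Exception (b): a current Provisional Notice is held; the audit names a confidential informant — every condition holds. But: (e) operates against (b): a current Schedule F Exemption Letter is held. (f) applies (the record's age is 8 years, meeting the 8 years threshold), but yields to (g): (g) is engaged — a current Standing Registration is held. (h) would limit (g) — a current Annual Waiver is held — but (i) sets (h) aside: (i) operates against (h): a current Schedule F Clearance is held. Exception (b) does not apply.
Exception (c) requires that the record contains personal medical information; but the audit contains only operational data, so (c) is unavailable.
Exception (d) requires that the agency head has issued a written security-exemption finding for the record; but the agency head declined to issue a security-exemption finding, so (d) is unavailable.
No exception applies. The general rule governs.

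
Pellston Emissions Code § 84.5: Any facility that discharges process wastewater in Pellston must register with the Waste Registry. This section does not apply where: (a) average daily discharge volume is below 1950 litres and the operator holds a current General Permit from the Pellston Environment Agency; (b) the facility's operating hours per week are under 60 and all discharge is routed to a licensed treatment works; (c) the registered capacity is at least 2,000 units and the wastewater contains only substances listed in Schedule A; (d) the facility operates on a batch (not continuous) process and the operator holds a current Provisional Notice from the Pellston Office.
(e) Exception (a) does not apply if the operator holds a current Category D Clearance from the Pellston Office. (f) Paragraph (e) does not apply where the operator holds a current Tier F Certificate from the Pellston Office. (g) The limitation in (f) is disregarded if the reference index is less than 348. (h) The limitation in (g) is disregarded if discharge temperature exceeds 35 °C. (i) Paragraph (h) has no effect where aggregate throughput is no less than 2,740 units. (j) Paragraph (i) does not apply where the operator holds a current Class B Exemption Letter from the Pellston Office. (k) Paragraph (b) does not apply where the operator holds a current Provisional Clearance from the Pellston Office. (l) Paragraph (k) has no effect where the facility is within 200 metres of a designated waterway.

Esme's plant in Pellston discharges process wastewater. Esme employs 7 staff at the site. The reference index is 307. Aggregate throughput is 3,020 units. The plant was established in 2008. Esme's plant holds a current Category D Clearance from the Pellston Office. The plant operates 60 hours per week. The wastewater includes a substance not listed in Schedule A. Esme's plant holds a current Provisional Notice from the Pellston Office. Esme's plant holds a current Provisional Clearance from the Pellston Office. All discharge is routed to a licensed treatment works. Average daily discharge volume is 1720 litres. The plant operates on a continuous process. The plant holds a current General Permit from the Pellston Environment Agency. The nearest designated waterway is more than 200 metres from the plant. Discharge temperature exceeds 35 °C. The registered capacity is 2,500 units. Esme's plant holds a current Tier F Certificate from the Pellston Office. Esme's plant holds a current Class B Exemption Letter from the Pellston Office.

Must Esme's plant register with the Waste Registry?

All of (a)'s requirements are met (average daily discharge volume is 1720 litres, below the 1950 litres limit; a current General Permit is held). Under paragraphs (e)–(j): (e) would limit (a) — a current Category D Clearance is held — but (f) sets (e) aside: (f) applies — a current Tier F Certificate is held. (g) would limit (f) — the reference index is 307, less than the 348 limit — but (h) sets (g) aside: (h) is triggered — discharge temperature exceeds 35 °C. (i) is triggered (aggregate throughput is 3,020 units, meeting the 2,740 units threshold), but is itself disapplied by (j): (j) operates against (i): a current Class B Exemption Letter is held. Exception (a) stands.
Exception (b) requires that the facility's operating hours per week are under 60; but the facility's operating hours per week are 60, not under 60, so (b) is unavailable.
Exception (c) does not apply: the wastewater includes a non-Schedule-A substance.
Exception (d) requires that the facility operates on a batch (not continuous) process; but the facility operates on a continuous process, so (d) is unavailable.

No — exception (a) applies; Esme's plant is not required to register with the Waste Registry.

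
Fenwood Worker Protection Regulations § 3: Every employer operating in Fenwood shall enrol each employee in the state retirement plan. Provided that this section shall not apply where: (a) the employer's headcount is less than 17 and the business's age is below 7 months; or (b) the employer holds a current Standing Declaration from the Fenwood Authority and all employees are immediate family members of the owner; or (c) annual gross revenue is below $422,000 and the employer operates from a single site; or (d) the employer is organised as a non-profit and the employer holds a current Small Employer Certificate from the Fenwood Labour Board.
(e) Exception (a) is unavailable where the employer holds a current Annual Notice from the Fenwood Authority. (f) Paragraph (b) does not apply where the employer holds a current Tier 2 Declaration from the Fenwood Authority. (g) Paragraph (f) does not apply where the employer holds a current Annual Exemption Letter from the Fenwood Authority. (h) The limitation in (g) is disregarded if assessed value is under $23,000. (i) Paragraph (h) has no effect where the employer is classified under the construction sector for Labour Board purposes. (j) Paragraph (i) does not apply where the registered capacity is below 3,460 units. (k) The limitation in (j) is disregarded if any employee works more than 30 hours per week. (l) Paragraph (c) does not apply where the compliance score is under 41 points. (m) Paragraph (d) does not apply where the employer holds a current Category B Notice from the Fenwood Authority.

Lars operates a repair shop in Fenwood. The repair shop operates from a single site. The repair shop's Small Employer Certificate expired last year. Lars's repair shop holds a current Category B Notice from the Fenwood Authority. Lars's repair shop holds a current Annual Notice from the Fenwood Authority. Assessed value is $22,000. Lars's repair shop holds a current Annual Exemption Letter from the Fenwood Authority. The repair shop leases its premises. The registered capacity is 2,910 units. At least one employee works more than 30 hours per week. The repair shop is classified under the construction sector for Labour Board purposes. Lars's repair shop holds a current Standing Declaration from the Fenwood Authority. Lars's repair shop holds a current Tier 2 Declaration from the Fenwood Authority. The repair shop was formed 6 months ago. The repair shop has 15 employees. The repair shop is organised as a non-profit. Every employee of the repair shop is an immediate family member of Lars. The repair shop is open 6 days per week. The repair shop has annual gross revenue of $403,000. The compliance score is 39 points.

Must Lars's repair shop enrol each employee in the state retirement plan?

No — exception (b) applies; Lars's repair shop is not required to enrol each employee in the state retirement plan.

All of (a)'s requirements are met (the employer's headcount is 15, less than the 17 limit; the business's age is 6 months, below the 7 months limit). However, paragraph (e) must be considered: (e) is engaged — a current Annual Notice is held. (a) is therefore removed.
All of (b)'s requirements are met (a current Standing Declaration is held; every employee is an immediate family member). Considering the limiting provisions: (f) is engaged (a current Tier 2 Declaration is held), but is itself disapplied by (g): (g) operates — a current Annual Exemption Letter is held. (h) would limit (g) — assessed value is $22,000, under the $23,000 limit — but (i) sets (h) aside: (i) operates against (h): the repair shop is classified under the construction sector. (j) would limit (i) — the registered capacity is 2,910 units, below the 3,460 units limit — but (k) sets (j) aside: (k) is triggered — at least one employee exceeds 30 hours/week. Exception (b) stands.
All of (c)'s requirements are met (annual gross revenue is $403,000, below the $422,000 limit; the employer operates from a single site). Turning to paragraph (l): (l) operates against (c): the compliance score is 39 points, under the 41 points limit. So (c) is unavailable.
Exception (d) requires that the employer holds a current Small Employer Certificate from the Fenwood Labour Board; but the Small Employer Certificate has expired, so (d) is unavailable.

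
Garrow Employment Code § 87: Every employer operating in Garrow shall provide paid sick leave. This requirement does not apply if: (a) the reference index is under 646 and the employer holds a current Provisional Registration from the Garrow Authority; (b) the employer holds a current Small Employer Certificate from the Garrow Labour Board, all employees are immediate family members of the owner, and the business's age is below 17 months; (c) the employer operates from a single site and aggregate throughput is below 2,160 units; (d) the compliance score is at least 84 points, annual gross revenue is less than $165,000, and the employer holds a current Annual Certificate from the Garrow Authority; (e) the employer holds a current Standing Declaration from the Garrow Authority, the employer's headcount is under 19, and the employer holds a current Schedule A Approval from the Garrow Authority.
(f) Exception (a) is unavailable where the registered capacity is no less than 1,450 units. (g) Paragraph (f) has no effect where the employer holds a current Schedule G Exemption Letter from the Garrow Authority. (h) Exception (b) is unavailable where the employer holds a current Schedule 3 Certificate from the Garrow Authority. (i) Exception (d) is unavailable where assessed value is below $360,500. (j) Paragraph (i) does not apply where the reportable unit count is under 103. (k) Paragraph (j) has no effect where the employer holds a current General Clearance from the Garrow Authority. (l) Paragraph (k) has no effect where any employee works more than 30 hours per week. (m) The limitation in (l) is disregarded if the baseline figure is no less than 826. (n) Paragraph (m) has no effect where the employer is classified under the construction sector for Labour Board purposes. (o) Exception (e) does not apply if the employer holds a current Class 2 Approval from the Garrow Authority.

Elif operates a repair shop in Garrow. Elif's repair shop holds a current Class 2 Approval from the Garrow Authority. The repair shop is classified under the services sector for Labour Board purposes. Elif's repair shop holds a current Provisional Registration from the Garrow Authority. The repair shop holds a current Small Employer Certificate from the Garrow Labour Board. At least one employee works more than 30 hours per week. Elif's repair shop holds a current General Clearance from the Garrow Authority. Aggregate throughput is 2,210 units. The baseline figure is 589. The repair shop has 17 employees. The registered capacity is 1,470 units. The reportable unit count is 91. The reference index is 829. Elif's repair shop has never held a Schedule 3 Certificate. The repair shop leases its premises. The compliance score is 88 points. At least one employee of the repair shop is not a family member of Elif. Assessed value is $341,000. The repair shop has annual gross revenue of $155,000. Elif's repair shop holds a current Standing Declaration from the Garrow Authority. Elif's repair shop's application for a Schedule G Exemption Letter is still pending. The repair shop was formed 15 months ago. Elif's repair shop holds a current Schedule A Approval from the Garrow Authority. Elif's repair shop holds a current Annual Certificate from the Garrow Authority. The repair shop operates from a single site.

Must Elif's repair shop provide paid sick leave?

No — exception (d) applies; Elif's repair shop is not required to provide paid sick leave.

Exception (a) does not apply: the reference index is 829, not under 646.
Exception (b) requires that all employees are immediate family members of the owner; but at least one employee is not a family member, so (b) is unavailable.
Exception (c) does not apply: aggregate throughput is 2,210 units, not below 2,160 units.
Exception (d)'s conditions are all satisfied: the compliance score is 88 points, meeting the 84 points threshold; annual gross revenue is $155,000, less than the $165,000 limit; a current Annual Certificate is held. Under paragraphs (i)–(n): (i) would limit (d) — assessed value is $341,000, below the $360,500 limit — but (j) sets (i) aside: (j) operates against (i): the reportable unit count is 91, under the 103 limit. (k) would limit (j) — a current General Clearance is held — but (l) sets (k) aside: (l) operates against (k): at least one employee exceeds 30 hours/week. (m) does not operate here (the baseline figure is 589, short of 826), so (l) stands. So (d) applies.
Exception (e) is satisfied on its face — a current Standing Declaration is held; the employer's headcount is 17, under the 19 limit; a current Schedule A Approval is held. But applying paragraph (o): (o) operates against (e): a current Class 2 Approval is held. Exception (e) does not apply.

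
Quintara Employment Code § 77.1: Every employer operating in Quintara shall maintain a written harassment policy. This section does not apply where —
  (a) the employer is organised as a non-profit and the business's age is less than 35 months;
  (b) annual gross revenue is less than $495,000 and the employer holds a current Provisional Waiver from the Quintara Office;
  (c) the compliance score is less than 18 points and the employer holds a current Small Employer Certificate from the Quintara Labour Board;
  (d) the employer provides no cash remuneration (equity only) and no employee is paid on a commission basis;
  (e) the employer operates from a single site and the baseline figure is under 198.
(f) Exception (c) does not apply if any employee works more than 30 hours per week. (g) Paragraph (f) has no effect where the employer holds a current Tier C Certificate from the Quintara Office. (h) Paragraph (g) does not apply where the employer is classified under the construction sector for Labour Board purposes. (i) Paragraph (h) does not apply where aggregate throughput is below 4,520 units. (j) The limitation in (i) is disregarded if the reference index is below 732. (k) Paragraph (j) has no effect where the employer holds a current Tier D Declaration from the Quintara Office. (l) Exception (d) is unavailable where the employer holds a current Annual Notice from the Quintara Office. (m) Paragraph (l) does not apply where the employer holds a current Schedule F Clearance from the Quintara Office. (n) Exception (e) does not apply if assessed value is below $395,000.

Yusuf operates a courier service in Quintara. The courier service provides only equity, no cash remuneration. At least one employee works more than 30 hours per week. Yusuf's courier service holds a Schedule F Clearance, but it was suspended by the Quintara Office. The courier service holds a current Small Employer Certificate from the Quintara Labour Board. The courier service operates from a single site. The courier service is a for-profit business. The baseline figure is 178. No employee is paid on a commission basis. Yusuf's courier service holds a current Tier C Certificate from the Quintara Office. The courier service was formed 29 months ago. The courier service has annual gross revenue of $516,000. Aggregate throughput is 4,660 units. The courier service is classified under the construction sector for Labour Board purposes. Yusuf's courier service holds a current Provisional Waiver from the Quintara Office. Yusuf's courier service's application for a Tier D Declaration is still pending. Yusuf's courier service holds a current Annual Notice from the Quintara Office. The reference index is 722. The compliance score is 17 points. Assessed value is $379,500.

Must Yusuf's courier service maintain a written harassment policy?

Yes — Yusuf's courier service must maintain a written harassment policy.

Exception (a) requires that the employer is organised as a non-profit; but the employer is for-profit, so (a) is unavailable.
Exception (b) requires that annual gross revenue is less than $495,000; but annual gross revenue is $516,000, not less than $495,000, so (b) is unavailable.
Exception (c)'s conditions are all satisfied: the compliance score is 17 points, less than the 18 points limit; a current Small Employer Certificate is held. But applying paragraphs (f)–(k): (f) operates against (c): at least one employee exceeds 30 hours/week. (g) would limit (f) — a current Tier C Certificate is held — but (h) sets (g) aside: (h) operates against (g): the courier service is classified under the construction sector. (i) is not triggered (aggregate throughput is 4,660 units, not below 4,520 units), so (h) stands. So (c) is unavailable.
Exception (d): remuneration is equity-only; no employee is paid on commission — every condition holds. However, paragraphs (l)–(m) must be considered: (l) operates against (d): a current Annual Notice is held. (m) does not operate here (no current Schedule F Clearance is held), so (l) stands. So (d) is unavailable.
Exception (e) is satisfied on its face — the employer operates from a single site; the baseline figure is 178, under the 198 limit. But applying paragraph (n): (n) operates against (e): assessed value is $379,500, below the $395,000 limit. (e) is therefore removed.
None of the exceptions is available; § 77.1 applies in full.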